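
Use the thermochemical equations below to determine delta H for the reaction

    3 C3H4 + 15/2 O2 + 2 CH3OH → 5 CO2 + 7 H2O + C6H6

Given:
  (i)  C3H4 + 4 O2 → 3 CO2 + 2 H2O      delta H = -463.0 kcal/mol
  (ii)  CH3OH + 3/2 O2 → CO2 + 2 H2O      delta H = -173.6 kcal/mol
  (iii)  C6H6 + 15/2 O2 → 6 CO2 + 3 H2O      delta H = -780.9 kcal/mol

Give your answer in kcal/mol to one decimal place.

(i) × 3 (scale by 3 for the 3 C3H4): (3)·(-463.0) = -1389.0 kcal/mol
(ii) × 2 (×2 to match 2 CH3OH in the target): (2)·(-173.6) = -347.2 kcal/mol
(iii) reversed (reverse to put C6H6 on the product side): +780.9 kcal/mol
delta H = (3)·(-463.0) + (2)·(-173.6) + (-1)·(-780.9) = -955.3 kcal/mol

delta H = -955.3 kcal/mol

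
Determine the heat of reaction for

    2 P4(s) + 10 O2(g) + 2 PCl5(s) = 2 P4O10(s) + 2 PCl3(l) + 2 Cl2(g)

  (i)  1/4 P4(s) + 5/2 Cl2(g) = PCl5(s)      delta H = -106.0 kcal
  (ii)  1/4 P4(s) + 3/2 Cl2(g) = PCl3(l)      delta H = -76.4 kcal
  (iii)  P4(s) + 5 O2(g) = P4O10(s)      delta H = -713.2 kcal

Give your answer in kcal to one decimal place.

delta H = -1367.2 kcal

(i) reversed and × 2: (-2)·(-106.0) = +212.0 kcal
(ii) × 2: (2)·(-76.4) = -152.8 kcal
(iii) × 2: (2)·(-713.2) = -1426.4 kcal
delta H = (-2)·(-106.0) + (2)·(-76.4) + (2)·(-713.2) = -1367.2 kcal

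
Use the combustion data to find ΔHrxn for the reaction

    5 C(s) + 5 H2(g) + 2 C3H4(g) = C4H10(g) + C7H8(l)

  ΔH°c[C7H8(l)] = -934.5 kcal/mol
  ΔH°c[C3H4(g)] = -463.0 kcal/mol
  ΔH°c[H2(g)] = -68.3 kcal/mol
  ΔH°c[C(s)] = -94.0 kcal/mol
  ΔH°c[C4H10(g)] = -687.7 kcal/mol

ΔHrxn = -115.3 kcal/mol

Using ΔH = Σ nΔHc°(reactants) − Σ nΔHc°(products):
= [5·(-94.0) + 5·(-68.3) + 2·(-463.0)] − [1·(-687.7) + 1·(-934.5)]
= -115.3 kcal/mol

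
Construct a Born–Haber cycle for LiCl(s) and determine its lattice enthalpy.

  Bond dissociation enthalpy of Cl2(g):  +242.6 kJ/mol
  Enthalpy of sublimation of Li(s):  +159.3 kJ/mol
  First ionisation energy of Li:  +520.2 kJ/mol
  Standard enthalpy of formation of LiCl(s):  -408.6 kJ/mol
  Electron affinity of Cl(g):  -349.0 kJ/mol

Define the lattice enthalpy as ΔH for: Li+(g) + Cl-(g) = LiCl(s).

ΔHf° = 1·ΔHsub + 1·(ΣIE) + 1/2·D(Cl2) + 1·EA + U
-408.6 = 1·(+159.3) + 1·(+520.2) + 1/2·(+242.6) + 1·(-349.0) + U
U = -408.6 − (+451.8) = -860.4 kJ/mol

U = -860.4 kJ/mol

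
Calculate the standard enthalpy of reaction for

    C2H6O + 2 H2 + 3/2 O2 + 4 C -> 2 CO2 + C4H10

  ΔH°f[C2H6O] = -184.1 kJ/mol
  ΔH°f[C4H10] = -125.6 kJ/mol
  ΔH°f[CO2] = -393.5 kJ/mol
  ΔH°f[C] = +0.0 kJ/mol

ΔH°rxn = Σ nΔHf°(products) − Σ nΔHf°(reactants).
Products: 2·(-393.5) + 1·(-125.6) = -912.6
Reactants: 1·(-184.1) + 2·(+0.0) + 3/2·(+0.0) + 4·(+0.0) = -184.1
ΔH° = (-912.6) − (-184.1) = -728.5 kJ/mol

ΔH° = -728.5 kJ/mol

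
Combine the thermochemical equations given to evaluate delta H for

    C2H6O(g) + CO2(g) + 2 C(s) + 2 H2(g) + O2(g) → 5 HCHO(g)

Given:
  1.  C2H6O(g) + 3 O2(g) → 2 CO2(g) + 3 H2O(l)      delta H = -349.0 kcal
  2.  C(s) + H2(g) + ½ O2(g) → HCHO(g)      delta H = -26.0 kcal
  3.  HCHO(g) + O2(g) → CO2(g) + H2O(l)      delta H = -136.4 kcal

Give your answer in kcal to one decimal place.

delta H = 8.2 kcal

eq. 1 as written (C2H6O(g) already on the reactant side): -349.0 kcal
eq. 2 × 2 (×2 to match 2 C(s) in the target): (2)·(-26.0) = -52.0 kcal
eq. 3 reversed and × 3: (-3)·(-136.4) = +409.2 kcal
Summing the manipulated equations, delta H = (-349.0) + (-52.0) + (+409.2) = 8.2 kcal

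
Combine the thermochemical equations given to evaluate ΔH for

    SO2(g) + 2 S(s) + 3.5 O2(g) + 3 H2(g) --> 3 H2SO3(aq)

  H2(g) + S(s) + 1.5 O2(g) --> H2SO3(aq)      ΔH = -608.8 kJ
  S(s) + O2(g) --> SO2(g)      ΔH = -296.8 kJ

equation 1 × 3 (scale by 3 for the 3 H2SO3(aq)): (3)·(-608.8) = -1826.4 kJ
equation 2 reversed (reverse to put SO2(g) on the reactant side): +296.8 kJ
By Hess's law, ΔH = (-1826.4) + (+296.8) = -1529.6 kJ

ΔH = -1529.6 kJ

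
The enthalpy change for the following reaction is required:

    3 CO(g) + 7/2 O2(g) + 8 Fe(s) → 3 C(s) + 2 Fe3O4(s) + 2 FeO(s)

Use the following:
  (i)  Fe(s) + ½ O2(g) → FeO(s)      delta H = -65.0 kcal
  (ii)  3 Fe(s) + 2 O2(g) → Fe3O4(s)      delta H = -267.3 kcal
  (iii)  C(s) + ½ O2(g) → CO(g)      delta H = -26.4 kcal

(i) × 2: (2)·(-65.0) = -130.0 kcal
(ii) × 2: (2)·(-267.3) = -534.6 kcal
(iii) reversed and × 3: (-3)·(-26.4) = +79.2 kcal
Combining the equations, delta H = (-130.0) + (-534.6) + (+79.2) = -585.4 kcal

delta H = -585.4 kcal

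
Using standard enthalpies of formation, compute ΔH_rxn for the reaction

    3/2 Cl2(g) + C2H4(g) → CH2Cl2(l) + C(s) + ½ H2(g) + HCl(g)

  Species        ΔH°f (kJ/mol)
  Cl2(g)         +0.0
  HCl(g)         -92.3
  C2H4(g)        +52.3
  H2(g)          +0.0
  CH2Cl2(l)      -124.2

ΔH_rxn = -268.8 kJ/mol

Products: 1·(-124.2) + 1·(+0.0) + 1/2·(+0.0) + 1·(-92.3) = -216.5
Reactants: 3/2·(+0.0) + 1·(+52.3) = +52.3
ΔH_rxn = (-216.5) − (+52.3) = -268.8 kJ/mol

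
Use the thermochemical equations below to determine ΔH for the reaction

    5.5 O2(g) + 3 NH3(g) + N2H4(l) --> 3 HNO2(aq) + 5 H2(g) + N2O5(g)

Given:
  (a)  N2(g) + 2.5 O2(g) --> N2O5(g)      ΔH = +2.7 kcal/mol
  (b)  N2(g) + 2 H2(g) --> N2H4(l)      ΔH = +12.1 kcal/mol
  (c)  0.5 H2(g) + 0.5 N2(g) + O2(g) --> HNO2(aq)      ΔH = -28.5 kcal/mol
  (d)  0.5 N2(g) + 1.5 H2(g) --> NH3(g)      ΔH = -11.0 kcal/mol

ΔH = -61.9 kcal/mol

(a) as written (N2O5(g) already on the product side): +2.7 kcal/mol
(b) reversed (N2H4(l) must end up as a reactant): -12.1 kcal/mol
(c) × 3 (scale by 3 for the 3 HNO2(aq)): (3)·(-28.5) = -85.5 kcal/mol
(d) reversed and × 3 (NH3(g) must end up as a reactant; ×3 to match 3 NH3(g) in the target): (-3)·(-11.0) = +33.0 kcal/mol
Combining the equations, ΔH = (+2.7) + (-12.1) + (-85.5) + (+33.0) = -61.9 kcal/mol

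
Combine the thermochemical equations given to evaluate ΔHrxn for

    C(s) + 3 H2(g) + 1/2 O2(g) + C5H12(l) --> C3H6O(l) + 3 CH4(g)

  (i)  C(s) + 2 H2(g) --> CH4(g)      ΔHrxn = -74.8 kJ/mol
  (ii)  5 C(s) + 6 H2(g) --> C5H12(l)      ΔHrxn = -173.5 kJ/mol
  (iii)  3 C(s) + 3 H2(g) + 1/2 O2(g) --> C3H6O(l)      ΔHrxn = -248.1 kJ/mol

(i) × 3: (3)·(-74.8) = -224.4 kJ/mol
(ii) reversed: +173.5 kJ/mol
(iii) as written: -248.1 kJ/mol
Since enthalpy is a state function, ΔHrxn = (3)·(-74.8) + (-1)·(-173.5) + (1)·(-248.1) = -299.0 kJ/mol

ΔHrxn = -299.0 kJ/mol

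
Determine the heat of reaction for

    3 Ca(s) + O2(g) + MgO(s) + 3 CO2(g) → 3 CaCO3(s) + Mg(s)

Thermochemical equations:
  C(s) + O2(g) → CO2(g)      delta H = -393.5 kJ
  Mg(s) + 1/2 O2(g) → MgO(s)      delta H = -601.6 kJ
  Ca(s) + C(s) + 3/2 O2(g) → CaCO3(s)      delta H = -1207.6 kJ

delta H = -1840.7 kJ

equation 1 reversed and × 3: (-3)·(-393.5) = +1180.5 kJ
equation 2 reversed: +601.6 kJ
equation 3 × 3: (3)·(-1207.6) = -3622.8 kJ
Summing the manipulated equations, delta H = (+1180.5) + (+601.6) + (-3622.8) = -1840.7 kJ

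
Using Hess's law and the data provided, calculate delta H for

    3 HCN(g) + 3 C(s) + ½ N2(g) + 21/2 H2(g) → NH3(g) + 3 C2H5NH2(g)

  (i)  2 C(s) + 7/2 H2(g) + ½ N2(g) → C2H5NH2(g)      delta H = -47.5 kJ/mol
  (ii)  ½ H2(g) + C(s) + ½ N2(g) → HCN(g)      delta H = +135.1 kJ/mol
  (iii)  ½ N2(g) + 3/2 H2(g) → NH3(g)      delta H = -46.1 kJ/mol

delta H = -593.9 kJ/mol

(i) × 3 (×3 to match 3 C2H5NH2(g) in the target): (3)·(-47.5) = -142.5 kJ/mol
(ii) reversed and × 3 (reverse to put HCN(g) on the reactant side; scale by 3 for the 3 HCN(g)): (-3)·(+135.1) = -405.3 kJ/mol
(iii) as written (NH3(g) already on the product side): -46.1 kJ/mol
delta H = (-142.5) + (-405.3) + (-46.1) = -593.9 kJ/mol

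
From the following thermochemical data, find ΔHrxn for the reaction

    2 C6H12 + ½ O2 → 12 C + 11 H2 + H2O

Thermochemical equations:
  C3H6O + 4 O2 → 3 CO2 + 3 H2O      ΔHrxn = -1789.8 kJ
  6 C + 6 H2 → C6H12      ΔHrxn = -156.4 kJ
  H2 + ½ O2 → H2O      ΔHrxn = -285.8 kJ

equation 1: not needed (CO2 appears nowhere else).
equation 2 reversed and × 2 (reverse to put C6H12 on the reactant side; ×2 to match 2 C6H12 in the target): (-2)·(-156.4) = +312.8 kJ
equation 3 as written: -285.8 kJ
Summing the manipulated equations, ΔHrxn = (+312.8) + (-285.8) = 27.0 kJ

ΔHrxn = 27.0 kJ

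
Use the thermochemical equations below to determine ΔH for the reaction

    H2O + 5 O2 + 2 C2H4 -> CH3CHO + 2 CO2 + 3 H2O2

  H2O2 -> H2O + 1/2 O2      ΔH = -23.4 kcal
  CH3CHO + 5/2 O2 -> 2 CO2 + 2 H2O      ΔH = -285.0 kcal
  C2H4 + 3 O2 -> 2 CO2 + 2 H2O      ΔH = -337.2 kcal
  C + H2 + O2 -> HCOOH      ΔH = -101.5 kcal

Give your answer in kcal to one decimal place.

ΔH = -319.2 kcal

equation 1 reversed and × 3 (reverse to put H2O2 on the product side; ×3 to match 3 H2O2 in the target): (-3)·(-23.4) = +70.2 kcal
equation 2 reversed (reverse to put CH3CHO on the product side): +285.0 kcal
equation 3 × 2 (scale by 2 for the 2 C2H4): (2)·(-337.2) = -674.4 kcal
equation 4: not needed (C appears nowhere else).
Since enthalpy is a state function, ΔH = (+70.2) + (+285.0) + (-674.4) = -319.2 kcal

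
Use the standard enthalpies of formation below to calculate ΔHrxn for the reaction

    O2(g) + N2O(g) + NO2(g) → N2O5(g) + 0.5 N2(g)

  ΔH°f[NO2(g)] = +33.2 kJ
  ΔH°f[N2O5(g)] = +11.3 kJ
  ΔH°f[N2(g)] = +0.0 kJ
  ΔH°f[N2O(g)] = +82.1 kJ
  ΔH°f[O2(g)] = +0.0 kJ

ΔH°rxn = Σ nΔHf°(products) − Σ nΔHf°(reactants).
Products: 1·(+11.3) + 1/2·(+0.0) = +11.3
Reactants: 1·(+0.0) + 1·(+82.1) + 1·(+33.2) = +115.3
ΔHrxn = (+11.3) − (+115.3) = -104.0 kJ

ΔHrxn = -104.0 kJ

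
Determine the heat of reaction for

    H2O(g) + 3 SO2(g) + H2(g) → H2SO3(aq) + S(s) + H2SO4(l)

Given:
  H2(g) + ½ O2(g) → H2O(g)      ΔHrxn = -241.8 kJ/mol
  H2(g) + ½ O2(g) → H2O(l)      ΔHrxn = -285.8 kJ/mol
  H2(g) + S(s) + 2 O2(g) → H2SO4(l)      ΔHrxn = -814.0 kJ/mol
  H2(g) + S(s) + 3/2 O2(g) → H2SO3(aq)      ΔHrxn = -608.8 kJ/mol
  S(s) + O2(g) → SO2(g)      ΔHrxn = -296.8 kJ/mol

ΔHrxn = -290.6 kJ/mol

equation 1 reversed: +241.8 kJ/mol
equation 2: not needed.
equation 3 as written: -814.0 kJ/mol
equation 4 as written: -608.8 kJ/mol
equation 5 reversed and × 3: (-3)·(-296.8) = +890.4 kJ/mol
Since enthalpy is a state function, ΔHrxn = (-1)·(-241.8) + (1)·(-814.0) + (1)·(-608.8) + (-3)·(-296.8) = -290.6 kJ/mol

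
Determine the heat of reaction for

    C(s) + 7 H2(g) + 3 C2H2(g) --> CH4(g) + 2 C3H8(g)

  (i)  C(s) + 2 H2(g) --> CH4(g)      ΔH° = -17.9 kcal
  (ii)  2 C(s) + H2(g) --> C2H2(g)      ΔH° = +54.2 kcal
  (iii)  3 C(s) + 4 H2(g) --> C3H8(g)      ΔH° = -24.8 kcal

(i) as written (CH4(g) already on the product side): -17.9 kcal
(ii) reversed and × 3 (reverse to put C2H2(g) on the reactant side; ×3 to match 3 C2H2(g) in the target): (-3)·(+54.2) = -162.6 kcal
(iii) × 2 (scale by 2 for the 2 C3H8(g)): (2)·(-24.8) = -49.6 kcal
ΔH° = (-17.9) + (-162.6) + (-49.6) = -230.1 kcal

ΔH° = -230.1 kcal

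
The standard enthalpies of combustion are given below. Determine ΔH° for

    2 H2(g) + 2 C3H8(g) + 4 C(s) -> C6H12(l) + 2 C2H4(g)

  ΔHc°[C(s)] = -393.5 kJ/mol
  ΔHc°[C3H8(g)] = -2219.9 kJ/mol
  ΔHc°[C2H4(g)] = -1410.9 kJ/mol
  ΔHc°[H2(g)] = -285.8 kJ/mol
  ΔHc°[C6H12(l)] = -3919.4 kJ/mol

With combustion enthalpies, reactants minus products:
= [2·(-285.8) + 2·(-2219.9) + 4·(-393.5)] − [1·(-3919.4) + 2·(-1410.9)]
= 155.8 kJ/mol

ΔH° = 155.8 kJ/mol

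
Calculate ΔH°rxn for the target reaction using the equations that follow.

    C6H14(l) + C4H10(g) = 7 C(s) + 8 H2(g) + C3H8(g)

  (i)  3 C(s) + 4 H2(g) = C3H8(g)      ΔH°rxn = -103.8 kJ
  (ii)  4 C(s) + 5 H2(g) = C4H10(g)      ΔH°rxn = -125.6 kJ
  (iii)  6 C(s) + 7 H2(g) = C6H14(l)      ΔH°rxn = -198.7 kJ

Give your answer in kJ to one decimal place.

(i) as written (C3H8(g) already on the product side): -103.8 kJ
(ii) reversed (reverse to put C4H10(g) on the reactant side): +125.6 kJ
(iii) reversed (reverse to put C6H14(l) on the reactant side): +198.7 kJ
Summing the manipulated equations, ΔH°rxn = (-103.8) + (+125.6) + (+198.7) = 220.5 kJ

ΔH°rxn = 220.5 kJ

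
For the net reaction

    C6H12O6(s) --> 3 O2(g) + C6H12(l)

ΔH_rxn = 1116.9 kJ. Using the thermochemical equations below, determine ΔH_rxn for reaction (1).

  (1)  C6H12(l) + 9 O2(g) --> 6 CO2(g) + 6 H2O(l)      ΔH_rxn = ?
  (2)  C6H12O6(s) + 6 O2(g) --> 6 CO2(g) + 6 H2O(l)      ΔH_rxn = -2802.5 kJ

ΔH_rxn = -3919.4 kJ

(1) reversed (C6H12(l) must end up as a product): contributes −x
(2) as written (C6H12O6(s) already on the reactant side): -2802.5 kJ
+1116.9 = (-2802.5) − x
x = (+1116.9 − (-2802.5)) / (-1) = -3919.4 kJ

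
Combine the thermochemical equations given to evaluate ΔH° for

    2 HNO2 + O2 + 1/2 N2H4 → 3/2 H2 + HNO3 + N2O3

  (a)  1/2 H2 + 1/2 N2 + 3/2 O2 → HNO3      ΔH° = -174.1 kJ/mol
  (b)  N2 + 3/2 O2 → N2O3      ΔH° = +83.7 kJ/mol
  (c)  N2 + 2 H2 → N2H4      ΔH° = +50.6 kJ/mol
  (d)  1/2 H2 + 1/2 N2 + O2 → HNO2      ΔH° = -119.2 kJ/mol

ΔH° = 122.7 kJ/mol

(a) as written: -174.1 kJ/mol
(b) as written: +83.7 kJ/mol
(c) reversed and × 1/2: (-1/2)·(+50.6) = -25.3 kJ/mol
(d) reversed and × 2: (-2)·(-119.2) = +238.4 kJ/mol
ΔH° = (1)·(-174.1) + (1)·(+83.7) + (-1/2)·(+50.6) + (-2)·(-119.2) = 122.7 kJ/mol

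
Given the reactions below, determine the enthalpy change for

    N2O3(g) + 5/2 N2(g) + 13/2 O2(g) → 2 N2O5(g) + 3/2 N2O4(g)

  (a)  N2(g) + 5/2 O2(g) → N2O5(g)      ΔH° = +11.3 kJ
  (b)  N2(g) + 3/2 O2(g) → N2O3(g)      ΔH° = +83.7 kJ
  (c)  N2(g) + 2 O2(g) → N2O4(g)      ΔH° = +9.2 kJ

(a) × 2: (2)·(+11.3) = +22.6 kJ
(b) reversed: -83.7 kJ
(c) × 3/2: (3/2)·(+9.2) = +13.8 kJ
Combining the equations, ΔH° = (+22.6) + (-83.7) + (+13.8) = -47.3 kJ

ΔH° = -47.3 kJ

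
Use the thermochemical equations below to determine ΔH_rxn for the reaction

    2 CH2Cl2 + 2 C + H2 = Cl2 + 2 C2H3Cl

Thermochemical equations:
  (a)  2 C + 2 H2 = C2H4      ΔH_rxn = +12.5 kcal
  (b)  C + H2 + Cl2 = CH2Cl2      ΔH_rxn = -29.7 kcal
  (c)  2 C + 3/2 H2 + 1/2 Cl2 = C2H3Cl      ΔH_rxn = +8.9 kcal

(a): not needed.
(b) reversed and × 2: (-2)·(-29.7) = +59.4 kcal
(c) × 2: (2)·(+8.9) = +17.8 kcal
Combining the equations, ΔH_rxn = (-2)·(-29.7) + (2)·(+8.9) = 77.2 kcal

ΔH_rxn = 77.2 kcal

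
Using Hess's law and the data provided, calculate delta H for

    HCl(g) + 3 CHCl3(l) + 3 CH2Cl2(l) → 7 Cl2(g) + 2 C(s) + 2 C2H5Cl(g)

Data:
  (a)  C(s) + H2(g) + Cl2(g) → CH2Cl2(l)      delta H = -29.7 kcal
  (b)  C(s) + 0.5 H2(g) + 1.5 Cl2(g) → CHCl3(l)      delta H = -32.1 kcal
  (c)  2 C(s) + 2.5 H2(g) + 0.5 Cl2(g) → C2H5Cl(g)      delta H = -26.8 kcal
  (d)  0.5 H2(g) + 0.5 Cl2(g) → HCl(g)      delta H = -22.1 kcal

(a) reversed and × 3 (CH2Cl2(l) must end up as a reactant; ×3 to match 3 CH2Cl2(l) in the target): (-3)·(-29.7) = +89.1 kcal
(b) reversed and × 3 (reverse to put CHCl3(l) on the reactant side; scale by 3 for the 3 CHCl3(l)): (-3)·(-32.1) = +96.3 kcal
(c) × 2 (×2 to match 2 C2H5Cl(g) in the target): (2)·(-26.8) = -53.6 kcal
(d) reversed (HCl(g) must end up as a reactant): +22.1 kcal
By Hess's law, delta H = (+89.1) + (+96.3) + (-53.6) + (+22.1) = 153.9 kcal

delta H = 153.9 kcal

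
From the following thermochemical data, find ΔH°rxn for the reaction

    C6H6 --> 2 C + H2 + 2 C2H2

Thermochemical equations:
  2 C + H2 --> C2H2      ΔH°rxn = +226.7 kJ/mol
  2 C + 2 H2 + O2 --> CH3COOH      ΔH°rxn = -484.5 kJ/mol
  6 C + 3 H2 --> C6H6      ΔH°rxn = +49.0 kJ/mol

ΔH°rxn = 404.4 kJ/mol

equation 1 × 2 (scale by 2 for the 2 C2H2): (2)·(+226.7) = +453.4 kJ/mol
equation 2: not needed (O2 appears nowhere else).
equation 3 reversed (C6H6 must end up as a reactant): -49.0 kJ/mol
ΔH°rxn = (2)·(+226.7) + (-1)·(+49.0) = 404.4 kJ/mol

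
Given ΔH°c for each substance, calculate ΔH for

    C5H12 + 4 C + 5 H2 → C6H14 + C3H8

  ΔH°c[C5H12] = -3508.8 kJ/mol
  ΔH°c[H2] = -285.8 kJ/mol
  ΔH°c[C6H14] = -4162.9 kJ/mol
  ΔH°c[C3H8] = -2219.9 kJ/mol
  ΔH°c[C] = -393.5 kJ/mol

With combustion enthalpies, reactants minus products:
= [1·(-3508.8) + 4·(-393.5) + 5·(-285.8)] − [1·(-4162.9) + 1·(-2219.9)]
= -129.0 kJ/mol

ΔH = -129.0 kJ/mol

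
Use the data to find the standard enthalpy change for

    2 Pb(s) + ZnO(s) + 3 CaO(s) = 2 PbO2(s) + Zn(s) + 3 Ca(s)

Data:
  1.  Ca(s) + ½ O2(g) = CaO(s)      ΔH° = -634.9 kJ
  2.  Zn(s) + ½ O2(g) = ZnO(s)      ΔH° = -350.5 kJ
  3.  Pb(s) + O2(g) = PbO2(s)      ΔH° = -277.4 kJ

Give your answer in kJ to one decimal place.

ΔH° = 1700.4 kJ

eq. 1 reversed and × 3: (-3)·(-634.9) = +1904.7 kJ
eq. 2 reversed: +350.5 kJ
eq. 3 × 2: (2)·(-277.4) = -554.8 kJ
ΔH° = (+1904.7) + (+350.5) + (-554.8) = 1700.4 kJ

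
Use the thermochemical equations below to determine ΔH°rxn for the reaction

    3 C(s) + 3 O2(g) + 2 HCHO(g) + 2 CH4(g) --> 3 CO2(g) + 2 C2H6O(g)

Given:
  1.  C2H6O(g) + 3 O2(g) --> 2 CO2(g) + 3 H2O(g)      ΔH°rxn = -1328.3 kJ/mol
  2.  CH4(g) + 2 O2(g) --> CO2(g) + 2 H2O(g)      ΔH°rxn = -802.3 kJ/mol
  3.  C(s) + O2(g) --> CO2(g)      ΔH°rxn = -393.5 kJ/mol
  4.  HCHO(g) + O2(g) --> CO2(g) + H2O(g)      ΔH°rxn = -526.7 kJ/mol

eq. 1 reversed and × 2: (-2)·(-1328.3) = +2656.6 kJ/mol
eq. 2 × 2: (2)·(-802.3) = -1604.6 kJ/mol
eq. 3 × 3: (3)·(-393.5) = -1180.5 kJ/mol
eq. 4 × 2: (2)·(-526.7) = -1053.4 kJ/mol
ΔH°rxn = (-2)·(-1328.3) + (2)·(-802.3) + (3)·(-393.5) + (2)·(-526.7) = -1181.9 kJ/mol

ΔH°rxn = -1181.9 kJ/mol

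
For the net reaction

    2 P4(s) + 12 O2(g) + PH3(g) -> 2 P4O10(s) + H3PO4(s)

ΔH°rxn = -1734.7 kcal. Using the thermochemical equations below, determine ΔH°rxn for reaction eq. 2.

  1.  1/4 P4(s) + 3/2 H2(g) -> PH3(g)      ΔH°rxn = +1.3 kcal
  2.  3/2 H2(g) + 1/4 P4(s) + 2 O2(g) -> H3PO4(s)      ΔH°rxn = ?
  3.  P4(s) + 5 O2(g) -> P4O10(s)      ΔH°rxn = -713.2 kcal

eq. 1 reversed: -1.3 kcal
eq. 2 as written: contributes x
eq. 3 × 2: (2)·(-713.2) = -1426.4 kcal
-1734.7 = (-1.3) + (-1426.4) + x
x = (-1734.7 − (-1427.7)) / (1) = -307.0 kcal

ΔH°rxn = -307.0 kcal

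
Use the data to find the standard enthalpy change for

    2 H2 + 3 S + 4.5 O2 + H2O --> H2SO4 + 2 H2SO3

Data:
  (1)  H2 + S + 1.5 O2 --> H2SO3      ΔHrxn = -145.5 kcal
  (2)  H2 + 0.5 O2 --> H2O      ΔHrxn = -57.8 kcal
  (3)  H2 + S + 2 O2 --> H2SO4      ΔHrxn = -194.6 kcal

(1) × 2: (2)·(-145.5) = -291.0 kcal
(2) reversed: +57.8 kcal
(3) as written: -194.6 kcal
ΔHrxn = (2)·(-145.5) + (-1)·(-57.8) + (1)·(-194.6) = -427.8 kcal

ΔHrxn = -427.8 kcal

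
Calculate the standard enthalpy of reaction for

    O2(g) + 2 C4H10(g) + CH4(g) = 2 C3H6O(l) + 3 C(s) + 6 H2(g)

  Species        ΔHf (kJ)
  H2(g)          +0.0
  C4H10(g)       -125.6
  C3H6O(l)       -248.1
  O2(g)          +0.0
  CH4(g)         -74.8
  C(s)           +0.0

Products: 2·(-248.1) + 3·(+0.0) + 6·(+0.0) = -496.2
Reactants: 1·(+0.0) + 2·(-125.6) + 1·(-74.8) = -326.0
ΔH_rxn = (-496.2) − (-326.0) = -170.2 kJ

ΔH_rxn = -170.2 kJ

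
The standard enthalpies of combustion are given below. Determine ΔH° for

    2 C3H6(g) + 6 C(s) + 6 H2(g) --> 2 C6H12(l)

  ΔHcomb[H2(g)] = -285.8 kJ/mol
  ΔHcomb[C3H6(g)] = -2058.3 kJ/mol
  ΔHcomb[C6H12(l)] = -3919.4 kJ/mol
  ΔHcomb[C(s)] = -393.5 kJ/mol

With combustion enthalpies, reactants minus products:
= [2·(-2058.3) + 6·(-393.5) + 6·(-285.8)] − [2·(-3919.4)]
= -353.6 kJ/mol

ΔH° = -353.6 kJ/mol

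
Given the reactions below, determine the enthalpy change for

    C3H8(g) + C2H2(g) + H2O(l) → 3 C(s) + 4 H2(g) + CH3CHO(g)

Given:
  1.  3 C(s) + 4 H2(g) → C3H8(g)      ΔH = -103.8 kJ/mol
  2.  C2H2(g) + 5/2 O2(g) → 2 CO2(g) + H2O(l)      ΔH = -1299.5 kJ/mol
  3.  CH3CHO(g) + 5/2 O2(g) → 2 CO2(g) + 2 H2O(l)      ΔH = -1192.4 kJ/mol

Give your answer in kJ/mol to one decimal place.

eq. 1 reversed: +103.8 kJ/mol
eq. 2 as written: -1299.5 kJ/mol
eq. 3 reversed: +1192.4 kJ/mol
ΔH = (+103.8) + (-1299.5) + (+1192.4) = -3.3 kJ/mol

ΔH = -3.3 kJ/mol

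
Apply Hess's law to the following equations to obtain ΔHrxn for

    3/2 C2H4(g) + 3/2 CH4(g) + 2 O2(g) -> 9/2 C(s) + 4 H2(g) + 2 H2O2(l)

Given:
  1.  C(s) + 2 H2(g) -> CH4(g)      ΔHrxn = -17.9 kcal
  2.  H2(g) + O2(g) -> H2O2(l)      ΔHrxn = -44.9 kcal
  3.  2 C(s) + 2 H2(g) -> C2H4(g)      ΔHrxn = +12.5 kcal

ΔHrxn = -81.7 kcal

eq. 1 reversed and × 3/2 (CH4(g) must end up as a reactant; scale by 3/2 for the 3/2 CH4(g)): (-3/2)·(-17.9) = +26.85 kcal
eq. 2 × 2 (scale by 2 for the 2 H2O2(l)): (2)·(-44.9) = -89.8 kcal
eq. 3 reversed and × 3/2 (C2H4(g) must end up as a reactant; scale by 3/2 for the 3/2 C2H4(g)): (-3/2)·(+12.5) = -18.75 kcal
ΔHrxn = (+26.85) + (-89.8) + (-18.75) = -81.7 kcal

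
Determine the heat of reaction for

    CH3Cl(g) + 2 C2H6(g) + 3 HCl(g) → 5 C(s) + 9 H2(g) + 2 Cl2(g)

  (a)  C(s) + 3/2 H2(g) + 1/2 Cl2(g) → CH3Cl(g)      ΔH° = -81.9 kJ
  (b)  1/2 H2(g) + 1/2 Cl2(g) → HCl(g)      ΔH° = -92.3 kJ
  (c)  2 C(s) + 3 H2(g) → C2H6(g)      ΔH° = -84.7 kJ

ΔH° = 528.2 kJ

(a) reversed (reverse to put CH3Cl(g) on the reactant side): +81.9 kJ
(b) reversed and × 3 (reverse to put HCl(g) on the reactant side; ×3 to match 3 HCl(g) in the target): (-3)·(-92.3) = +276.9 kJ
(c) reversed and × 2 (C2H6(g) must end up as a reactant; ×2 to match 2 C2H6(g) in the target): (-2)·(-84.7) = +169.4 kJ
ΔH° = (-1)·(-81.9) + (-3)·(-92.3) + (-2)·(-84.7) = 528.2 kJ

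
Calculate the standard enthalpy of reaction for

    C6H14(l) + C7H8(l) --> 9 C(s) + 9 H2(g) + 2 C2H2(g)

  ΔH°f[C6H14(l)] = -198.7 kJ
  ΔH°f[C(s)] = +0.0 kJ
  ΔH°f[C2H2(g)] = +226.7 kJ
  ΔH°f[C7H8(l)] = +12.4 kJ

Products: 9·(+0.0) + 9·(+0.0) + 2·(+226.7) = +453.4
Reactants: 1·(-198.7) + 1·(+12.4) = -186.3
ΔH° = (+453.4) − (-186.3) = 639.7 kJ

ΔH° = 639.7 kJ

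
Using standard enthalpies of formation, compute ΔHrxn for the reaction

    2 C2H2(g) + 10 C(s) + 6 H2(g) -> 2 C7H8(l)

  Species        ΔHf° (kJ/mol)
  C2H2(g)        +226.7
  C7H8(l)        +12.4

ΔH°rxn = Σ nΔHf°(products) − Σ nΔHf°(reactants).
Products: 2·(+12.4) = +24.8
Reactants: 2·(+226.7) + 10·(+0.0) + 6·(+0.0) = +453.4
ΔHrxn = (+24.8) − (+453.4) = -428.6 kJ/mol

ΔHrxn = -428.6 kJ/mol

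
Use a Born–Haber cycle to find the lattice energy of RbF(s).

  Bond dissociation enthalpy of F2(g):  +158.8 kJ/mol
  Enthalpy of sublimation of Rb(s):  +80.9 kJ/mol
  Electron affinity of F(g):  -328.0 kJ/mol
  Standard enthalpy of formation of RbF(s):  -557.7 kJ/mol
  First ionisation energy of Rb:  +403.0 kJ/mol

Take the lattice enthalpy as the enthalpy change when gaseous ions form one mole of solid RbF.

U = -793.0 kJ/mol

ΔHf° = 1·ΔHsub + 1·(ΣIE) + 1/2·D(F2) + 1·EA + U
-557.7 = 1·(+80.9) + 1·(+403.0) + 1/2·(+158.8) + 1·(-328.0) + U
U = -557.7 − (+235.3) = -793.0 kJ/mol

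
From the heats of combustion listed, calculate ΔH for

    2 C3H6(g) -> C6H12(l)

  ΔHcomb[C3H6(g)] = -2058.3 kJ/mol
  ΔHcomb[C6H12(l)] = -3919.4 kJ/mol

ΔH = -197.2 kJ/mol

Using ΔH = Σ nΔHc°(reactants) − Σ nΔHc°(products):
= [2·(-2058.3)] − [1·(-3919.4)]
= -197.2 kJ/mol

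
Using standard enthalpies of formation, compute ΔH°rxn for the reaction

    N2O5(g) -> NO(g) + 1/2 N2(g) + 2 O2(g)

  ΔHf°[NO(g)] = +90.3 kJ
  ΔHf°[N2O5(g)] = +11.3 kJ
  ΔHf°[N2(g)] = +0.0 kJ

ΔH°rxn = 79.0 kJ

Products: 1·(+90.3) + 1/2·(+0.0) + 2·(+0.0) = +90.3
Reactants: 1·(+11.3) = +11.3
ΔH°rxn = (+90.3) − (+11.3) = 79.0 kJ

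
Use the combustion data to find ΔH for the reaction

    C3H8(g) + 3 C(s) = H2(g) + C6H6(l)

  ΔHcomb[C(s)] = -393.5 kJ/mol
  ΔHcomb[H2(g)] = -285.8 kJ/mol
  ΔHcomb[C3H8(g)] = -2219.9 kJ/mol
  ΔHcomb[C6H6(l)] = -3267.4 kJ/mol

ΔH = 152.8 kJ/mol

With combustion enthalpies, reactants minus products:
= [1·(-2219.9) + 3·(-393.5)] − [1·(-285.8) + 1·(-3267.4)]
= 152.8 kJ/mol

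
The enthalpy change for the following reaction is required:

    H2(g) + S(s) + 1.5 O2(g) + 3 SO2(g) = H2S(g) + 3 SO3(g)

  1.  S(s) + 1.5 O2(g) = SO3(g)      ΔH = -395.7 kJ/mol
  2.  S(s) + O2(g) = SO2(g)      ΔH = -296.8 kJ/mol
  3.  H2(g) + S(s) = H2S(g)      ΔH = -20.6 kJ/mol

ΔH = -317.3 kJ/mol

eq. 1 × 3 (×3 to match 3 SO3(g) in the target): (3)·(-395.7) = -1187.1 kJ/mol
eq. 2 reversed and × 3 (reverse to put SO2(g) on the reactant side; scale by 3 for the 3 SO2(g)): (-3)·(-296.8) = +890.4 kJ/mol
eq. 3 as written (H2S(g) already on the product side): -20.6 kJ/mol
Since enthalpy is a state function, ΔH = (3)·(-395.7) + (-3)·(-296.8) + (1)·(-20.6) = -317.3 kJ/mol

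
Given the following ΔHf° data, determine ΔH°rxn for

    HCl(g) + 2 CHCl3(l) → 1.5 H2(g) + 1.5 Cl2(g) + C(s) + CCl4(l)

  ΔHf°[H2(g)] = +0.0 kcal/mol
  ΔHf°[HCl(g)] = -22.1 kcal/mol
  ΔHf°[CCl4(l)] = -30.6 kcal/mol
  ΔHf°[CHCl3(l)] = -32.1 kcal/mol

Products: 3/2·(+0.0) + 3/2·(+0.0) + 1·(+0.0) + 1·(-30.6) = -30.6
Reactants: 1·(-22.1) + 2·(-32.1) = -86.3
ΔH°rxn = (-30.6) − (-86.3) = 55.7 kcal/mol

ΔH°rxn = 55.7 kcal/mol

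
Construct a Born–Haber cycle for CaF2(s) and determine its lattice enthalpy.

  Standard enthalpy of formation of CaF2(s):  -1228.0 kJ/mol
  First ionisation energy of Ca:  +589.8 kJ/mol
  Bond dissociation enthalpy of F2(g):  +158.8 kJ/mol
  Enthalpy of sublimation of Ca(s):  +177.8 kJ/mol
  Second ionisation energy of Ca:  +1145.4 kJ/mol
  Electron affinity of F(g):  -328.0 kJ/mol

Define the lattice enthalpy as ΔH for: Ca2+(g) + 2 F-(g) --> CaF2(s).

U = -2643.8 kJ/mol

ΔHf° = 1·ΔHsub + 1·(ΣIE) + 1·D(F2) + 2·EA + U
-1228.0 = 1·(+177.8) + 1·(+1735.2) + 1·(+158.8) + 2·(-328.0) + U
U = -1228.0 − (+1415.8) = -2643.8 kJ/mol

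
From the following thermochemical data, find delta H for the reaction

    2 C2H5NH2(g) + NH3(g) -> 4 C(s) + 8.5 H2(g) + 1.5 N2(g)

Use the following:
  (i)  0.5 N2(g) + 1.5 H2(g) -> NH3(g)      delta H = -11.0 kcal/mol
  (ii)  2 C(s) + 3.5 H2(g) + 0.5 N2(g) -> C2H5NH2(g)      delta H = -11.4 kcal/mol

delta H = 33.8 kcal/mol

(i) reversed: +11.0 kcal/mol
(ii) reversed and × 2: (-2)·(-11.4) = +22.8 kcal/mol
delta H = (+11.0) + (+22.8) = 33.8 kcal/mol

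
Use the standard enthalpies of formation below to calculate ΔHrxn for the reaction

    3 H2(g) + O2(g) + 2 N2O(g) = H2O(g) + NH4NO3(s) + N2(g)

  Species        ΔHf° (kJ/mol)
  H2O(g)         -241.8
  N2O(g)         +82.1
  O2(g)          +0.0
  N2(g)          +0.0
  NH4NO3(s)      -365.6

ΔHrxn = -771.6 kJ/mol

Products: 1·(-241.8) + 1·(-365.6) + 1·(+0.0) = -607.4
Reactants: 3·(+0.0) + 1·(+0.0) + 2·(+82.1) = +164.2
ΔHrxn = (-607.4) − (+164.2) = -771.6 kJ/mol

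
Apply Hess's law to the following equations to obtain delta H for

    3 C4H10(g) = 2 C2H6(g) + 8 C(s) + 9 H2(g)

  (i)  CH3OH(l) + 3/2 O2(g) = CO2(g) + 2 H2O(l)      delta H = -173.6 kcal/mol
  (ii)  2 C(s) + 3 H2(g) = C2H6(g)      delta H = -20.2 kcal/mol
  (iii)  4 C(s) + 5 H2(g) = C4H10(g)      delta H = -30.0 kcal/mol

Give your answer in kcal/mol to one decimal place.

delta H = 49.6 kcal/mol

(i): not needed (CO2(g) appears nowhere else).
(ii) × 2 (scale by 2 for the 2 C2H6(g)): (2)·(-20.2) = -40.4 kcal/mol
(iii) reversed and × 3 (reverse to put C4H10(g) on the reactant side; scale by 3 for the 3 C4H10(g)): (-3)·(-30.0) = +90.0 kcal/mol
delta H = (-40.4) + (+90.0) = 49.6 kcal/mol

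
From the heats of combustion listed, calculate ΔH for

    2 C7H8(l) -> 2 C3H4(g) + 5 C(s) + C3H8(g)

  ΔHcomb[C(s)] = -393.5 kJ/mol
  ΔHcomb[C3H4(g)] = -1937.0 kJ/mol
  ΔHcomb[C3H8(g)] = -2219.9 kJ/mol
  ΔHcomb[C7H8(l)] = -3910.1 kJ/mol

ΔH = 241.2 kJ/mol

With combustion enthalpies, reactants minus products:
= [2·(-3910.1)] − [2·(-1937.0) + 5·(-393.5) + 1·(-2219.9)]
= 241.2 kJ/mol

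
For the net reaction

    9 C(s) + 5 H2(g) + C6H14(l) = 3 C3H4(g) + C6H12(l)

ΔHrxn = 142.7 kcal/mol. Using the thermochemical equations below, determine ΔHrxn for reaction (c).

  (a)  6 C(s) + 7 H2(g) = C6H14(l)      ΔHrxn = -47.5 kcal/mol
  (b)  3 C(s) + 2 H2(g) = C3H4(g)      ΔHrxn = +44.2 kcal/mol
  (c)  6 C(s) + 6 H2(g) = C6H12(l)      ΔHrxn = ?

(a) reversed (reverse to put C6H14(l) on the reactant side): +47.5 kcal/mol
(b) × 3 (×3 to match 3 C3H4(g) in the target): (3)·(+44.2) = +132.6 kcal/mol
(c) as written (C6H12(l) already on the product side): contributes x
+142.7 = (+47.5) + (+132.6) + x
x = (+142.7 − (+180.1)) / (1) = -37.4 kcal/mol

ΔHrxn = -37.4 kcal/mol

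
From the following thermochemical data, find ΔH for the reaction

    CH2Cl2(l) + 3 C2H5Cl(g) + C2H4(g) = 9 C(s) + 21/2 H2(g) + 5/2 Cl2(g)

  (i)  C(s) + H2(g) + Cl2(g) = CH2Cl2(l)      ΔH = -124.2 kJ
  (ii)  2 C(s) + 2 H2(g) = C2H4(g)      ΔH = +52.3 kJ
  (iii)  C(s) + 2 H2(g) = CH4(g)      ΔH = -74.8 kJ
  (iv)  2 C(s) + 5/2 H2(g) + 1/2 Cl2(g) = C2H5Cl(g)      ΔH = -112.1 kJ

(i) reversed: +124.2 kJ
(ii) reversed: -52.3 kJ
(iii): not needed.
(iv) reversed and × 3: (-3)·(-112.1) = +336.3 kJ
Summing the manipulated equations, ΔH = (+124.2) + (-52.3) + (+336.3) = 408.2 kJ

ΔH = 408.2 kJ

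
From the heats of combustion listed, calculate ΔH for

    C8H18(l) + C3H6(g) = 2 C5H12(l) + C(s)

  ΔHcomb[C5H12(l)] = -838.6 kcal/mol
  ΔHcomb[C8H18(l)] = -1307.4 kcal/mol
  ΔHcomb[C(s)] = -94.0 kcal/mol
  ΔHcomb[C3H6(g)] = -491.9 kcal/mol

Using ΔH = Σ nΔHc°(reactants) − Σ nΔHc°(products):
= [1·(-1307.4) + 1·(-491.9)] − [2·(-838.6) + 1·(-94.0)]
= -28.1 kcal/mol

ΔH = -28.1 kcal/mol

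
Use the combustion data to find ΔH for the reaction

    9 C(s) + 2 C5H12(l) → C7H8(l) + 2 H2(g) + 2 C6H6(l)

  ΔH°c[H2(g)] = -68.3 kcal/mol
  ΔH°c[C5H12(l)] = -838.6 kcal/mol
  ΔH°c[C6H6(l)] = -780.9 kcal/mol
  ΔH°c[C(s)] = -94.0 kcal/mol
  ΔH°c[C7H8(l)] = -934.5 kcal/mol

Using ΔH = Σ nΔHc°(reactants) − Σ nΔHc°(products):
= [9·(-94.0) + 2·(-838.6)] − [1·(-934.5) + 2·(-68.3) + 2·(-780.9)]
= 109.7 kcal/mol

ΔH = 109.7 kcal/mol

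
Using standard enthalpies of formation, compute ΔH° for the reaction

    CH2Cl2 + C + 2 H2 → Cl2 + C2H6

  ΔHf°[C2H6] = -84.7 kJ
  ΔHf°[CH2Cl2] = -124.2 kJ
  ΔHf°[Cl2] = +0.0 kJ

Products: 1·(+0.0) + 1·(-84.7) = -84.7
Reactants: 1·(-124.2) + 1·(+0.0) + 2·(+0.0) = -124.2
ΔH° = (-84.7) − (-124.2) = 39.5 kJ

ΔH° = 39.5 kJ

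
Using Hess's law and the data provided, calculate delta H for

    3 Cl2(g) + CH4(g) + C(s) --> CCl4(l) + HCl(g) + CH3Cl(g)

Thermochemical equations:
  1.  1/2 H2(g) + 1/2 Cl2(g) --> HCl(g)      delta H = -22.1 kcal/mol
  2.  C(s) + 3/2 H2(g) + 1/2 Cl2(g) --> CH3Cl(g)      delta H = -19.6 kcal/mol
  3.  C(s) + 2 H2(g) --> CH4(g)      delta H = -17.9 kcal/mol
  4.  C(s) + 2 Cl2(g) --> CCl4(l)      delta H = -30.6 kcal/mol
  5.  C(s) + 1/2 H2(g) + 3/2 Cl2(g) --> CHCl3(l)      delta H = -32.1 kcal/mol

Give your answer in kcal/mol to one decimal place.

delta H = -54.4 kcal/mol

eq. 1 as written: -22.1 kcal/mol
eq. 2 as written: -19.6 kcal/mol
eq. 3 reversed: +17.9 kcal/mol
eq. 4 as written: -30.6 kcal/mol
eq. 5: not needed.
By Hess's law, delta H = (1)·(-22.1) + (1)·(-19.6) + (-1)·(-17.9) + (1)·(-30.6) = -54.4 kcal/mol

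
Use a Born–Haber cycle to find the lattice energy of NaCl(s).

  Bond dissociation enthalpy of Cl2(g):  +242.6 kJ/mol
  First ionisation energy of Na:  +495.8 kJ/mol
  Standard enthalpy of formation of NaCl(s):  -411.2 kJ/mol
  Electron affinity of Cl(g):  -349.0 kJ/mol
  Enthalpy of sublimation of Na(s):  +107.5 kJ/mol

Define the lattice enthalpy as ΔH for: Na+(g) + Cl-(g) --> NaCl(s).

U = -786.8 kJ/mol

ΔHf° = 1·ΔHsub + 1·(ΣIE) + 1/2·D(Cl2) + 1·EA + U
-411.2 = 1·(+107.5) + 1·(+495.8) + 1/2·(+242.6) + 1·(-349.0) + U
U = -411.2 − (+375.6) = -786.8 kJ/mol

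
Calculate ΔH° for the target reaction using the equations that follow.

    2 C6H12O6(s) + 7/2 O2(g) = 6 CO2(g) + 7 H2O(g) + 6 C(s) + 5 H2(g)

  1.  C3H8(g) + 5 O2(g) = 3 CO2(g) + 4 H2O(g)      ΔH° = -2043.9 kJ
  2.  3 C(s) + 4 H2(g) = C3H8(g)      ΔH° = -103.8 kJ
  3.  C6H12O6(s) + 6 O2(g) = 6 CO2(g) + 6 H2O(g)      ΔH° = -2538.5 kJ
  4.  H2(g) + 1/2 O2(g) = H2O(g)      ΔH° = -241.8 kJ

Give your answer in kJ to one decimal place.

ΔH° = -1507.0 kJ

eq. 1 reversed and × 2: (-2)·(-2043.9) = +4087.8 kJ
eq. 2 reversed and × 2: (-2)·(-103.8) = +207.6 kJ
eq. 3 × 2: (2)·(-2538.5) = -5077.0 kJ
eq. 4 × 3: (3)·(-241.8) = -725.4 kJ
ΔH° = (-2)·(-2043.9) + (-2)·(-103.8) + (2)·(-2538.5) + (3)·(-241.8) = -1507.0 kJ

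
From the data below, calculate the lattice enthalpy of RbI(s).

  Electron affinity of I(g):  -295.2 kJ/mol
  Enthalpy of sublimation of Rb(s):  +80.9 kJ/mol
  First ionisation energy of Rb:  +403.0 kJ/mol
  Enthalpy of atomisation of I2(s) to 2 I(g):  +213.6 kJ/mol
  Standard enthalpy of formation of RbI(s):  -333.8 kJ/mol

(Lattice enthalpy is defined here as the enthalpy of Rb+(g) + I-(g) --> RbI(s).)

ΔHf° = 1·ΔHsub + 1·(ΣIE) + 1/2·D(I2) + 1·EA + U
-333.8 = 1·(+80.9) + 1·(+403.0) + 1/2·(+213.6) + 1·(-295.2) + U
U = -333.8 − (+295.5) = -629.3 kJ/mol

U = -629.3 kJ/mol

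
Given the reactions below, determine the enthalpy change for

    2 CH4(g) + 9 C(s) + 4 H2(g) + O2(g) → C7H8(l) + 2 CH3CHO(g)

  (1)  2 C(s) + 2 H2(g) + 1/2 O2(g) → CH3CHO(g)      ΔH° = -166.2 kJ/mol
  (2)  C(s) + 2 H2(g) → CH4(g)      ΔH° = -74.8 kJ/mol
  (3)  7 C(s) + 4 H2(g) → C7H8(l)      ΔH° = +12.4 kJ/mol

ΔH° = -170.4 kJ/mol

(1) × 2 (×2 to match 2 CH3CHO(g) in the target): (2)·(-166.2) = -332.4 kJ/mol
(2) reversed and × 2 (CH4(g) must end up as a reactant; scale by 2 for the 2 CH4(g)): (-2)·(-74.8) = +149.6 kJ/mol
(3) as written (C7H8(l) already on the product side): +12.4 kJ/mol
Since enthalpy is a state function, ΔH° = (-332.4) + (+149.6) + (+12.4) = -170.4 kJ/mol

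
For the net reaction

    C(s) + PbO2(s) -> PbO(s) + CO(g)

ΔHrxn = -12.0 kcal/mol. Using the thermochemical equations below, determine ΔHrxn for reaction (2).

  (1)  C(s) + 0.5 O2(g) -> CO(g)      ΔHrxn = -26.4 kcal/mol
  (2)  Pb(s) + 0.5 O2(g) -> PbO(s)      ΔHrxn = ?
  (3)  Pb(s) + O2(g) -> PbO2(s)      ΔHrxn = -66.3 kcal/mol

(1) as written: -26.4 kcal/mol
(2) as written: contributes x
(3) reversed: +66.3 kcal/mol
-12.0 = (-26.4) + (+66.3) + x
x = (-12.0 − (+39.9)) / (1) = -51.9 kcal/mol

ΔHrxn = -51.9 kcal/mol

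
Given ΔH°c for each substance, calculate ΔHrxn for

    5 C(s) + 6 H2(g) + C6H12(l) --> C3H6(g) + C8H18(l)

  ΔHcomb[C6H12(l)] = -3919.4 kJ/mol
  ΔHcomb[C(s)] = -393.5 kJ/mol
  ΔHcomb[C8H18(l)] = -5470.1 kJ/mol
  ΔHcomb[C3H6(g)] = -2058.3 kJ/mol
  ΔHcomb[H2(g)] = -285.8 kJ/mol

Using ΔH = Σ nΔHc°(reactants) − Σ nΔHc°(products):
= [5·(-393.5) + 6·(-285.8) + 1·(-3919.4)] − [1·(-2058.3) + 1·(-5470.1)]
= -73.3 kJ/mol

ΔHrxn = -73.3 kJ/mol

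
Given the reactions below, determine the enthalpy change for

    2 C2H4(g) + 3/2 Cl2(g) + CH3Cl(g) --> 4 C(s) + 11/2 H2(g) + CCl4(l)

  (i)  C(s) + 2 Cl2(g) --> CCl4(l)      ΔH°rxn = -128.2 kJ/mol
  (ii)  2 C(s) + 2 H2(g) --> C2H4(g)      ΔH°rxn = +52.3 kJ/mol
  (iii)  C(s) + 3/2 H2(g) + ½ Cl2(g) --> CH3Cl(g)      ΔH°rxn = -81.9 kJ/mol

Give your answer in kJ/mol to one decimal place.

(i) as written: -128.2 kJ/mol
(ii) reversed and × 2: (-2)·(+52.3) = -104.6 kJ/mol
(iii) reversed: +81.9 kJ/mol
ΔH°rxn = (1)·(-128.2) + (-2)·(+52.3) + (-1)·(-81.9) = -150.9 kJ/mol

ΔH°rxn = -150.9 kJ/mol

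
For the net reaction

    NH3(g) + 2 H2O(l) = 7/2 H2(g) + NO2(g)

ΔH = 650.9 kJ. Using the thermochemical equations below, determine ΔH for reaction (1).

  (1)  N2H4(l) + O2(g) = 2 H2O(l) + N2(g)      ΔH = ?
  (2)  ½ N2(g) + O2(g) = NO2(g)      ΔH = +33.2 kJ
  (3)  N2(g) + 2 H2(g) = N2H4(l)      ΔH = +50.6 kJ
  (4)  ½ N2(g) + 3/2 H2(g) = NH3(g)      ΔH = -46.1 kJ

(1) reversed: contributes −x
(2) as written: +33.2 kJ
(3) reversed: -50.6 kJ
(4) reversed: +46.1 kJ
+650.9 = (+33.2) + (-50.6) + (+46.1) − x
x = (+650.9 − (+28.7)) / (-1) = -622.2 kJ

ΔH = -622.2 kJ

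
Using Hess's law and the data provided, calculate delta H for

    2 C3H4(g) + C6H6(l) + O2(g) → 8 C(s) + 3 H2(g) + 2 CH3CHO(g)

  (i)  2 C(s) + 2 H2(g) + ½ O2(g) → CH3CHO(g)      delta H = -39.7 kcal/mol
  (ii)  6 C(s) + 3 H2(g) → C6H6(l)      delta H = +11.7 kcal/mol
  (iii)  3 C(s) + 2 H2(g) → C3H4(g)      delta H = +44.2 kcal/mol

delta H = -179.5 kcal/mol

(i) × 2: (2)·(-39.7) = -79.4 kcal/mol
(ii) reversed: -11.7 kcal/mol
(iii) reversed and × 2: (-2)·(+44.2) = -88.4 kcal/mol
delta H = (2)·(-39.7) + (-1)·(+11.7) + (-2)·(+44.2) = -179.5 kcal/mol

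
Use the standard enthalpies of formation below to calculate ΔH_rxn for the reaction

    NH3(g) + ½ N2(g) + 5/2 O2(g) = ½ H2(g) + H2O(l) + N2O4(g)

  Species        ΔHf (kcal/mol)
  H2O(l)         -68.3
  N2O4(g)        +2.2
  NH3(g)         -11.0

ΔH°rxn = Σ nΔHf°(products) − Σ nΔHf°(reactants).
Products: 1/2·(+0.0) + 1·(-68.3) + 1·(+2.2) = -66.1
Reactants: 1·(-11.0) + 1/2·(+0.0) + 5/2·(+0.0) = -11.0
ΔH_rxn = (-66.1) − (-11.0) = -55.1 kcal/mol

ΔH_rxn = -55.1 kcal/mol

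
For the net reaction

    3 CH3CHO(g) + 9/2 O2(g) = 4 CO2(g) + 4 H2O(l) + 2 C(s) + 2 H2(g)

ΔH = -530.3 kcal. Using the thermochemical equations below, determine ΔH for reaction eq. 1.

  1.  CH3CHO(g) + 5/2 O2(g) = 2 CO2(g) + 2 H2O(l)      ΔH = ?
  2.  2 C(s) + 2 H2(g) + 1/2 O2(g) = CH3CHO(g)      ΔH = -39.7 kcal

eq. 1 × 2 (×2 to match 4 CO2(g) in the target): contributes 2·x
eq. 2 reversed (C(s) must end up as a product): +39.7 kcal
-530.3 = (+39.7) + 2·x
x = (-530.3 − (+39.7)) / (2) = -285.0 kcal

ΔH = -285.0 kcal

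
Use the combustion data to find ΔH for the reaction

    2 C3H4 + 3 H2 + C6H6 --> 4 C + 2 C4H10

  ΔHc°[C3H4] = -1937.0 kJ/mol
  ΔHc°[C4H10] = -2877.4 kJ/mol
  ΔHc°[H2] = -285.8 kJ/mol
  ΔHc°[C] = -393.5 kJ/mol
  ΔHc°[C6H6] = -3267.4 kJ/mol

ΔH = -670.0 kJ/mol

Using ΔH = Σ nΔHc°(reactants) − Σ nΔHc°(products):
= [2·(-1937.0) + 3·(-285.8) + 1·(-3267.4)] − [4·(-393.5) + 2·(-2877.4)]
= -670.0 kJ/mol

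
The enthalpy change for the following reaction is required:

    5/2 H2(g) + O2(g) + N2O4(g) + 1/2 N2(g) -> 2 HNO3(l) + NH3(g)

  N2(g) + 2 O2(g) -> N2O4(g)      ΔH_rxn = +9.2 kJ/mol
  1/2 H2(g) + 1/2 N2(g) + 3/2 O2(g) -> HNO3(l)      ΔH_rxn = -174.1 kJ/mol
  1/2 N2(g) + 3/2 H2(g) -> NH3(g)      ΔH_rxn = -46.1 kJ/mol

ΔH_rxn = -403.5 kJ/mol

equation 1 reversed (reverse to put N2O4(g) on the reactant side): -9.2 kJ/mol
equation 2 × 2 (scale by 2 for the 2 HNO3(l)): (2)·(-174.1) = -348.2 kJ/mol
equation 3 as written (NH3(g) already on the product side): -46.1 kJ/mol
ΔH_rxn = (-1)·(+9.2) + (2)·(-174.1) + (1)·(-46.1) = -403.5 kJ/mol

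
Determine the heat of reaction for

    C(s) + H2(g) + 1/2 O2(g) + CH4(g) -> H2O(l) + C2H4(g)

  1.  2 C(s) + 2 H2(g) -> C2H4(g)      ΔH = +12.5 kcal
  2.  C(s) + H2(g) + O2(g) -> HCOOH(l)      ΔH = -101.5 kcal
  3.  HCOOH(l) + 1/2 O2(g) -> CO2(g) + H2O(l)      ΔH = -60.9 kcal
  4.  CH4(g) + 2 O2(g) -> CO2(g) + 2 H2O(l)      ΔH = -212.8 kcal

eq. 1 as written: +12.5 kcal
eq. 2 reversed: +101.5 kcal
eq. 3 reversed: +60.9 kcal
eq. 4 as written: -212.8 kcal
ΔH = (1)·(+12.5) + (-1)·(-101.5) + (-1)·(-60.9) + (1)·(-212.8) = -37.9 kcal

ΔH = -37.9 kcal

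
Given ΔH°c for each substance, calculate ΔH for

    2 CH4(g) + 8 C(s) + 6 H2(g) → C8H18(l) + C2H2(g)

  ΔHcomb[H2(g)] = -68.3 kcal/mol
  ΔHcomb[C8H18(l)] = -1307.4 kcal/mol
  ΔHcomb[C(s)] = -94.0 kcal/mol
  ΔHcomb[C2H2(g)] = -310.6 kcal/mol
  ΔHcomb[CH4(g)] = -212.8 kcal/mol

ΔH = 30.6 kcal/mol

Using ΔH = Σ nΔHc°(reactants) − Σ nΔHc°(products):
= [2·(-212.8) + 8·(-94.0) + 6·(-68.3)] − [1·(-1307.4) + 1·(-310.6)]
= 30.6 kcal/mol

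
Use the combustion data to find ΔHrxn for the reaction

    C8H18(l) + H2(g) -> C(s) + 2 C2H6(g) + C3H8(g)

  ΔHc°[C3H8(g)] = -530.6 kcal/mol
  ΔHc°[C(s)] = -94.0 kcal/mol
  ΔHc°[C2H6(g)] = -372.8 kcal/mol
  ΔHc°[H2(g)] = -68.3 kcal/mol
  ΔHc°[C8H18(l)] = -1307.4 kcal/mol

With combustion enthalpies, reactants minus products:
= [1·(-1307.4) + 1·(-68.3)] − [1·(-94.0) + 2·(-372.8) + 1·(-530.6)]
= -5.5 kcal/mol

ΔHrxn = -5.5 kcal/mol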